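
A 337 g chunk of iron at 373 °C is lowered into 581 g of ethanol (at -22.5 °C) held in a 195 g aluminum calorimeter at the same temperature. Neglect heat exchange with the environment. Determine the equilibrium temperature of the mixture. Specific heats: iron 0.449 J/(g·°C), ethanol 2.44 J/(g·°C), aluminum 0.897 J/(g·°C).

Setting the total heat transfer to zero:
337*0.449*(T − 373) + 581*2.44*(T − (-22.5)) + 195*0.897*(T − (-22.5)) = 0
151.31(T − 373) + 1417.6(T − (-22.5)) + 174.91(T − (-22.5)) = 0
1743.9 T = 20607
T = 20607 / 1743.9 = 11.8 °C

T_f ≈ 11.8 °C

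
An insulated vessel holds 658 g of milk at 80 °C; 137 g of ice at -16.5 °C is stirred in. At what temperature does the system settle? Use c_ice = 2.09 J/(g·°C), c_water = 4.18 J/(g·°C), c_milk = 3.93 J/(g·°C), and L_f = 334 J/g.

Net heat exchanged in the isolated system is zero:
warm ice to 0 °C: 137·2.09·(0 − (-16.5)) = 4724.4; latent heat to melt: 137·334 = 45758; meltwater 0→T: 137·4.18·T = 572.66 T; milk cools: 658·3.93·(T − 80) = 2585.9(T − 80)
3158.6 T = 206875 − 50482 = 156393
T ≈ 49.51 °C — above 0 °C, consistent with complete melting.

T_f ≈ 49.5 °C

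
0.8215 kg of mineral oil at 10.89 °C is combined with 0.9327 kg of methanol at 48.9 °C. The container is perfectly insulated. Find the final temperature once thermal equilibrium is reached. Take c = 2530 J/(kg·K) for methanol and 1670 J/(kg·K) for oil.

T_f ≈ 34.9 °C

Heat gained plus heat lost sum to zero:
0.9327·2530·(T − 48.9) + 0.8215·1670·(T − 10.89) = 0
2359.7(T − 48.9) + 1371.9(T − 10.89) = 0
(2359.7 + 1371.9) T = 2359.7·48.9 + 1371.9·10.89
T = 130331 / 3731.6 = 34.9 °C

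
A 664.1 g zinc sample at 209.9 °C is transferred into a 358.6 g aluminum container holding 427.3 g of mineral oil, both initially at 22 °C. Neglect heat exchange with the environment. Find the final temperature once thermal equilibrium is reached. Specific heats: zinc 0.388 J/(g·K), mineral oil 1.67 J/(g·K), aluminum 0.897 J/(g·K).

T_f ≈ 59.4 °C

T_f = Σ m_i c_i T_i / Σ m_i c_i:
T_f = (257.67·209.9 + 713.59·22 + 321.66·22) / (257.67 + 713.59 + 321.66)
    = 76861 / 1292.9 ≈ 59.45 °C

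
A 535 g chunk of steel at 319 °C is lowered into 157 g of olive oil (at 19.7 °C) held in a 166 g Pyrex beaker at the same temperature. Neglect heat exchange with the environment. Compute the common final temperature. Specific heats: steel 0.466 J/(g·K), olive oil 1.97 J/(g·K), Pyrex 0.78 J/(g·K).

With ΣQ=0 the equilibrium temperature is the m·c-weighted mean:
T_f = (249.31*319 + 309.29*19.7 + 129.48*19.7) / (249.31 + 309.29 + 129.48)
    = 88174 / 688.08 ≈ 128.14 °C

T_f ≈ 128.1 °C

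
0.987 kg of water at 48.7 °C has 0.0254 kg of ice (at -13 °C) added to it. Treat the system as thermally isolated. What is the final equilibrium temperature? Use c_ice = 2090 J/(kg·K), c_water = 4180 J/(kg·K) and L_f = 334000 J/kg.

T_f ≈ 45.3 °C

Energy conservation, ΣQ = 0:
ice -13→0 °C: 0.0254×2090×13 = 690.12
  melt ice: 0.0254×334000 = 8483.6
  meltwater 0→T: 0.0254×4180×T = 106.17 T
  water: 4125.7(T − 48.7)
4231.8 T = 200920 − 9173.7 = 191746
T ≈ 45.31 °C. Since T > 0 °C, the all-ice-melts assumption holds.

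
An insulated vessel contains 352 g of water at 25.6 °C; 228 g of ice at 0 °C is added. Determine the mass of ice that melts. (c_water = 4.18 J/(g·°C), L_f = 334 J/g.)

Heat available from the water dropping to 0 °C: 352·4.18·25.6 = 37667 J.
To melt every bit of ice: 228·334 = 76152 J.
37667 J < 76152 J, so only part of the ice melts and the system sits at 0 °C.
Mass melted = 37667/334 ≈ 112.8 g.

m_melted ≈ 113 g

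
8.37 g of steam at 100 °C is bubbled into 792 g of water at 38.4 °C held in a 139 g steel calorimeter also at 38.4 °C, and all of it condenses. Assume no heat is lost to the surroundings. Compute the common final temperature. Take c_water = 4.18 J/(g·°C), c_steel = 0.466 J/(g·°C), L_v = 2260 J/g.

T_f ≈ 44.6 °C

Energy balance with sensible and latent terms:
condense steam: −8.37×2260 = −18916
  condensate cools 100→T: 8.37×4.18×(T − 100) = 34.99(T − 100)
  original water: 3310.6(T − 38.4)
  cup: 64.77(T − 38.4)
3410.3 T = 18916 + 3498.7 + 129613 = 152028
T ≈ 44.58 °C (< 100 °C, so full condensation is consistent).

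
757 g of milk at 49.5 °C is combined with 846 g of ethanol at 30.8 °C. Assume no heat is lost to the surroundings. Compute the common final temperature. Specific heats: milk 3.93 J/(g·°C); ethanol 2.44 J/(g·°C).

T_f ≈ 41.8 °C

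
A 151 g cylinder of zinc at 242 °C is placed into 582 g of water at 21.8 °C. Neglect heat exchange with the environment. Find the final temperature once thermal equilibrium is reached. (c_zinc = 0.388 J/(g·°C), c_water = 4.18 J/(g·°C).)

Heat gained plus heat lost sum to zero:
151×0.388×(T − 242) + 582×4.18×(T − 21.8) = 0
2491.3 T = 67212
T = 67212 / 2491.3 = 27 °C

T_f ≈ 27.0 °C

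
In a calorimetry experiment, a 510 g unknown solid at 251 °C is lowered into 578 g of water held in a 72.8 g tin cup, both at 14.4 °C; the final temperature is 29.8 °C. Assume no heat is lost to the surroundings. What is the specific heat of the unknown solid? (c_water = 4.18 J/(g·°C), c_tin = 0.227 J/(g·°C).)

Conservation of energy gives ΣQ = 0:
510×c×(29.8 − 251) + 578×4.18×(29.8 − 14.4) + 72.8×0.227×(29.8 − 14.4) = 0
-112812 c = -37462
c = -37462/-112812 ≈ 0.3321 J/(g·°C)

c ≈ 0.332 J/(g·°C)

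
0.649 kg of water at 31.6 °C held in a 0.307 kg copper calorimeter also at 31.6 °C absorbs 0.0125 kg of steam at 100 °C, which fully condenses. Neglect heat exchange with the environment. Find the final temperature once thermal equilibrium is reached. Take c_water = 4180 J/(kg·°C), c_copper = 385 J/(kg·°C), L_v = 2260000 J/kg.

Sum of m c ΔT and latent-heat terms is zero:
latent heat released on condensation: 0.0125·2260000 = 28250; condensate cools 100→T: 0.0125·4180·(T − 100) = 52.25(T − 100); original water: 2712.8(T − 31.6); copper cup: 0.307·385·(T − 31.6) = 118.19(T − 31.6)
2883.3 T = 28250 + 5225 + 89460 = 122935
T ≈ 42.64 °C — below 100 °C, confirming all the steam condensed.

T_f ≈ 42.6 °C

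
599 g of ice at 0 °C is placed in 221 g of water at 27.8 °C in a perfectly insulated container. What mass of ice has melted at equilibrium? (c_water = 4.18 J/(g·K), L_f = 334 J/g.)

m_melted ≈ 76.9 g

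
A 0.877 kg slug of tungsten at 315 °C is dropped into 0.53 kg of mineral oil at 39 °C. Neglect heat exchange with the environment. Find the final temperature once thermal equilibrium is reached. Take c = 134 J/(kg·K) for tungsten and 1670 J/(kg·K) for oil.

T_f ≈ 71.4 °C

With ΣQ=0 the equilibrium temperature is the m·c-weighted mean:
T_f = (117.52*315 + 885.1*39) / (117.52 + 885.1)
    = 71537 / 1002.6 ≈ 71.35 °C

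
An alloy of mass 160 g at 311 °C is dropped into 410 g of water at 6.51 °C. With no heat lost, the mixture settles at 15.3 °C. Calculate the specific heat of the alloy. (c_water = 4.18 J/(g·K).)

c ≈ 0.318 J/(g·K)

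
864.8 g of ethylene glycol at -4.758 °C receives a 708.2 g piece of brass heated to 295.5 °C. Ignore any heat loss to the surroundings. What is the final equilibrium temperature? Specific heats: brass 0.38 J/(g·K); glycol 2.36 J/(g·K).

T_f = Σ m_i c_i T_i / Σ m_i c_i:
T_f = (269.12*295.5 + 2040.9*(-4.758)) / (269.12 + 2040.9)
    = 69813 / 2310 ≈ 30.22 °C

T_f ≈ 30.2 °C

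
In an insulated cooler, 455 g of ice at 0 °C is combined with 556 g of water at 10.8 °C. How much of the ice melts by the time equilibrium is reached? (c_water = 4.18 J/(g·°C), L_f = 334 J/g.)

Cooling the water to 0 °C releases 556×4.18×10.8 = 25100 J.
Fully melting the ice requires m_ice L_f = 455×334 = 151970 J.
Since 25100 < 151970 J, not all the ice melts; equilibrium is at 0 °C.
m_melted×334 = 25100  ⇒  m_melted ≈ 75.15 g.

m_melted ≈ 75.1 g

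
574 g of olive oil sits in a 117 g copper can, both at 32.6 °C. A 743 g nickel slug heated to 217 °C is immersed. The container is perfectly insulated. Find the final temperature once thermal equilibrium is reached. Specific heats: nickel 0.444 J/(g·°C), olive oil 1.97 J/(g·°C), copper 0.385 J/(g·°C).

Energy conservation, ΣQ = 0:
743*0.444*(T − 217) + 574*1.97*(T − 32.6) + 117*0.385*(T − 32.6) = 0
(329.89 + 1130.8 + 45.05) T = 329.89*217 + 1130.8*32.6 + 45.05*32.6
T = 109918 / 1505.7 = 73 °C

T_f ≈ 73.0 °C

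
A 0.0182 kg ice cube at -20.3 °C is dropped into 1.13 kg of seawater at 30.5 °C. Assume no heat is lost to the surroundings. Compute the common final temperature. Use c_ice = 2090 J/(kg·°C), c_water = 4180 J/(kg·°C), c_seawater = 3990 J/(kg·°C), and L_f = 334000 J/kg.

T_f ≈ 28.5 °C

Energy conservation, ΣQ = 0:
ice -20.3→0 °C: 0.0182×2090×20.3 = 772.17; latent heat to melt: 0.0182×334000 = 6078.8; warm the meltwater: 76.08 T; seawater cools: 1.13×3990×(T − 30.5) = 4508.7(T − 30.5)
4584.8 T = 137515 − 6851 = 130664
T ≈ 28.50 °C (positive, so assuming full melt was valid).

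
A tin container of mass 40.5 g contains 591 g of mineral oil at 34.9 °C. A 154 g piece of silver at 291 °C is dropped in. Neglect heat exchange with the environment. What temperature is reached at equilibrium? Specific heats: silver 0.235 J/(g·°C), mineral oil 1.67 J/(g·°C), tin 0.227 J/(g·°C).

T_f ≈ 43.9 °C

Energy conservation, ΣQ = 0:
154×0.235×(T − 291) + 591×1.67×(T − 34.9) + 40.5×0.227×(T − 34.9) = 0
36.19(T − 291) + 986.97(T − 34.9) + 9.194(T − 34.9) = 0
1032.4 T = 45297
T = 45297/1032.4 ≈ 43.88 °C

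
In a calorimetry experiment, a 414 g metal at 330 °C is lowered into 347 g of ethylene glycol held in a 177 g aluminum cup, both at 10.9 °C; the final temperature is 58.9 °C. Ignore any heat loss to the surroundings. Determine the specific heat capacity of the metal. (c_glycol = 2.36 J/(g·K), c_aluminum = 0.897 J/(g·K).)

Let T be the final temperature. ΣQ_i = 0:
414·c·(58.9 − 330) + 347·2.36·(58.9 − 10.9) + 177·0.897·(58.9 − 10.9) = 0
-112235 c = -46929
c = -46929/-112235 ≈ 0.4181 J/(g·K)

c ≈ 0.418 J/(g·K)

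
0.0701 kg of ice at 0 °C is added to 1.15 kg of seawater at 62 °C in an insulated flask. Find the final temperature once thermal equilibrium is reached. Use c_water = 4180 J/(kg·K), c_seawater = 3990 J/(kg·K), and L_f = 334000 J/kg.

Conservation of energy gives ΣQ = 0:
melt ice: 0.0701·334000 = 23413; meltwater 0→T: 0.0701·4180·T = 293.02 T; seawater: 4588.5(T − 62)
4881.5 T = 284487 − 23413 = 261074
T ≈ 53.48 °C. Since T > 0 °C, the all-ice-melts assumption holds.

T_f ≈ 53.5 °C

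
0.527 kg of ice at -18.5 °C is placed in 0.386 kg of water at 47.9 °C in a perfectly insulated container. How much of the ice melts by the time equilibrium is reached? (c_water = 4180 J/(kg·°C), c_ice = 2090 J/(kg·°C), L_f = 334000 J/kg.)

m_melted ≈ 0.17 kg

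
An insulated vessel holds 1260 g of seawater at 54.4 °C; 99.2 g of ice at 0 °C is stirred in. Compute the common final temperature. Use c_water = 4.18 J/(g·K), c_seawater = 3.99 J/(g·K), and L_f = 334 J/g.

Sum of m c ΔT and latent-heat terms is zero:
melt ice: 99.2·334 = 33133; meltwater 0→T: 99.2·4.18·T = 414.66 T; seawater cools: 1260·3.99·(T − 54.4) = 5027.4(T − 54.4)
5442.1 T = 273491 − 33133 = 240358
T ≈ 44.17 °C (positive, so assuming full melt was valid).

T_f ≈ 44.2 °C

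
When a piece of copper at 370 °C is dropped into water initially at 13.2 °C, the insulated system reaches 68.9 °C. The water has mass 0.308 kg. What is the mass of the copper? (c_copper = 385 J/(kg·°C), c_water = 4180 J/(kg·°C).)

Heat lost by the copper = heat gained by the water:
m×385×(370 − 68.9) = 0.308×4180×(68.9 − 13.2)
115924 m = 71710  ⇒  m ≈ 0.6186 kg

m ≈ 0.619 kg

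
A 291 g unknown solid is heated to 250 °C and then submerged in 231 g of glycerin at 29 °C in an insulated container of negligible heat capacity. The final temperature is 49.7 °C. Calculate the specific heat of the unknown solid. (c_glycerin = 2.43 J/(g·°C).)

c ≈ 0.199 J/(g·°C)

Taking heat into each body as positive, Σ m c ΔT = 0:
291·c·(49.7 − 250) + 231·2.43·(49.7 − 29) = 0
-58287 c = -11620
c = -11620/-58287 ≈ 0.1993 J/(g·°C)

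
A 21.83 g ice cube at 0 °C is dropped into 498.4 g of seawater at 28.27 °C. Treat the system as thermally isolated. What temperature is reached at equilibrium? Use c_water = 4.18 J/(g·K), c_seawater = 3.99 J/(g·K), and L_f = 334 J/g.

T_f ≈ 23.5 °C

Energy balance with sensible and latent terms:
latent heat to melt: 21.83×334 = 7291.2
  warm the meltwater: 91.25 T
  seawater: 1988.6(T − 28.27)
2079.9 T = 56218 − 7291.2 = 48927
T ≈ 23.52 °C. Since T > 0 °C, the all-ice-melts assumption holds.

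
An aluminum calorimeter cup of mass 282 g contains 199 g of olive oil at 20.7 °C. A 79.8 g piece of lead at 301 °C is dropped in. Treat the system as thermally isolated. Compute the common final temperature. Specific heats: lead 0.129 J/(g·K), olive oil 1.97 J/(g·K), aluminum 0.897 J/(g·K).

T_f ≈ 25.1 °C

T_f = Σ m_i c_i T_i / Σ m_i c_i:
T_f = (10.29*301 + 392.03*20.7 + 252.95*20.7) / (10.29 + 392.03 + 252.95)
    = 16450 / 655.28 ≈ 25.10 °C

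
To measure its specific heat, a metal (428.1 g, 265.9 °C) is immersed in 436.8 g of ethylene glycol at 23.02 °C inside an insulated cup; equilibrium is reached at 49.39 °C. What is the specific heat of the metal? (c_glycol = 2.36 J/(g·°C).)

c ≈ 0.293 J/(g·°C)

Heat lost by the metal = heat gained by the glycol:
428.1·c·(265.9 − 49.39) = 436.8·2.36·(49.39 − 23.02)
92688 c = 27183  ⇒  c ≈ 0.2933 J/(g·°C)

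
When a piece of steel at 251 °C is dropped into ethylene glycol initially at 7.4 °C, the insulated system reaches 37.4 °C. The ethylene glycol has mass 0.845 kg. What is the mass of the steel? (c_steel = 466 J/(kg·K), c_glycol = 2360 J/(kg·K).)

Setting the total heat transfer to zero:
m·466·(37.4 − 251) + 0.845·2360·(37.4 − 7.4) = 0
-99538 m = -59826
m = -59826/-99538 ≈ 0.601 kg

m ≈ 0.601 kg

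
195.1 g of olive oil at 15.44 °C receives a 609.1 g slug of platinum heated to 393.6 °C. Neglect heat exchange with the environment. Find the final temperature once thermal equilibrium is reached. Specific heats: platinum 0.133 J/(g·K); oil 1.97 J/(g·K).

Taking heat into each body as positive, Σ m c ΔT = 0:
609.1·0.133·(T − 393.6) + 195.1·1.97·(T − 15.44) = 0
465.36 T = 37820
T = 37820/465.36 ≈ 81.27 °C

T_f ≈ 81.3 °C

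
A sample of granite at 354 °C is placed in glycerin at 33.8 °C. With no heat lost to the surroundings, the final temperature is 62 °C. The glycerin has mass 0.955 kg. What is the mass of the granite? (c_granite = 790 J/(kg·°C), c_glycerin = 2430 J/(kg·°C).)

Taking heat into each body as positive, Σ m c ΔT = 0:
m×790×(62 − 354) + 0.955×2430×(62 − 33.8) = 0
-230680 m = -65442
m = -65442/-230680 ≈ 0.2837 kg

m ≈ 0.284 kg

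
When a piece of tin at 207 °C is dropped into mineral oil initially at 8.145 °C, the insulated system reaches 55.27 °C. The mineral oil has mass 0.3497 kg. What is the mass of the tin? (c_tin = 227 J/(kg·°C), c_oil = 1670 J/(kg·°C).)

m ≈ 0.799 kg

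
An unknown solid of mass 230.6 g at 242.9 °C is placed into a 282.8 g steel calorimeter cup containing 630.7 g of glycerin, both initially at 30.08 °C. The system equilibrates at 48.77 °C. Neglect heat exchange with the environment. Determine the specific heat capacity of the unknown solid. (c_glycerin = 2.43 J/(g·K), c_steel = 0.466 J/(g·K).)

c ≈ 0.695 J/(g·K)

Heat gained plus heat lost sum to zero:
230.6·c·(48.77 − 242.9) + 630.7·2.43·(48.77 − 30.08) + 282.8·0.466·(48.77 − 30.08) = 0
-44766 c = -31107
c = -31107/-44766 ≈ 0.6949 J/(g·K)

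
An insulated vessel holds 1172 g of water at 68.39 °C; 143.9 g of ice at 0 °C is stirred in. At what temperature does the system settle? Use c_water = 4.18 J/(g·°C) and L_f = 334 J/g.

Let T be the final temperature. ΣQ_i = 0:
melt ice: 143.9·334 = 48063
  meltwater 0→T: 143.9·4.18·T = 601.5 T
  water cools: 1172·4.18·(T − 68.39) = 4899(T − 68.39)
5500.5 T = 335040 − 48063 = 286977
T ≈ 52.17 °C (positive, so assuming full melt was valid).

T_f ≈ 52.2 °C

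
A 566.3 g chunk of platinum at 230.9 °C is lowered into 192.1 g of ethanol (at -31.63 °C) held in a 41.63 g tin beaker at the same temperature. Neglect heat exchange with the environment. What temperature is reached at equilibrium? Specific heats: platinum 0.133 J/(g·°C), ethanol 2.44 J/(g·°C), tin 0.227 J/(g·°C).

T_f ≈ 4.1 °C

Energy conservation, ΣQ = 0:
566.3·0.133·(T − 230.9) + 192.1·2.44·(T − (-31.63)) + 41.63·0.227·(T − (-31.63)) = 0
75.32(T − 230.9) + 468.72(T − (-31.63)) + 9.45(T − (-31.63)) = 0
(75.32 + 468.72 + 9.45) T = 75.32·230.9 + 468.72·(-31.63) + 9.45·(-31.63)
T ≈ 4.09 °C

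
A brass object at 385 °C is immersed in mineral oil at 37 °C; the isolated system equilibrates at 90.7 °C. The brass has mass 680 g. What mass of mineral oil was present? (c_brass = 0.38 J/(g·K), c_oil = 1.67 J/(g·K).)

Let T be the final temperature. ΣQ_i = 0:
680·0.38·(90.7 − 385) + m·1.67·(90.7 − 37) = 0
89.68 m = 76047
m = 76047/89.68 ≈ 848 g

m ≈ 848 g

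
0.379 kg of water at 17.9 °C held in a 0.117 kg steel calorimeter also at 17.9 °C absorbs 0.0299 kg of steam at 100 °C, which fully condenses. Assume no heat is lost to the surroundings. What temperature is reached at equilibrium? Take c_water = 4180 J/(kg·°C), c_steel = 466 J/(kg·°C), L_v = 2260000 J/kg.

Conservation of energy gives ΣQ = 0:
latent heat released on condensation: 0.0299·2260000 = 67574
  condensed water 100 °C→T: 124.98(T − 100)
  water warms: 0.379·4180·(T − 17.9) = 1584.2(T − 17.9)
  cup: 54.52(T − 17.9)
1763.7 T = 67574 + 12498 + 29333 = 109406
T ≈ 62.03 °C, under the boiling point, so the assumption holds.

T_f ≈ 62.0 °C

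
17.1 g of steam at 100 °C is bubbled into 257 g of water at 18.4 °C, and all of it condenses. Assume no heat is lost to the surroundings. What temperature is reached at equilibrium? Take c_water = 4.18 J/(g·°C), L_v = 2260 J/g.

T_f ≈ 57.2 °C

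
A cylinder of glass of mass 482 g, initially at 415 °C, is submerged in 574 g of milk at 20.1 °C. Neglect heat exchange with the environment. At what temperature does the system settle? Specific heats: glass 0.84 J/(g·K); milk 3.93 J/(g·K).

T_f ≈ 80.2 °C

T_f is the heat-capacity-weighted average of the initial temperatures:
T_f = (404.88·415 + 2255.8·20.1) / (404.88 + 2255.8)
    = 213367 / 2660.7 ≈ 80.19 °C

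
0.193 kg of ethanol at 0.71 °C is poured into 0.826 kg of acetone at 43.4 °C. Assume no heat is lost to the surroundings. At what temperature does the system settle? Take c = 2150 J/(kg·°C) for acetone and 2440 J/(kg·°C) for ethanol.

T_f ≈ 34.5 °C

Setting the total heat transfer to zero:
0.826·2150·(T − 43.4) + 0.193·2440·(T − 0.71) = 0
1775.9(T − 43.4) + 470.92(T − 0.71) = 0
(1775.9 + 470.92) T = 1775.9·43.4 + 470.92·0.71
T = 77408 / 2246.8 = 34.5 °C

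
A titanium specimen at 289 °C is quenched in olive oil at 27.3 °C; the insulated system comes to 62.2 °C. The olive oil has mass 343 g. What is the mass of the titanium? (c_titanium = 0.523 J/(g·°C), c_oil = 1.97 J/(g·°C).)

Heat lost by the titanium = heat gained by the oil:
m·0.523·(289 − 62.2) = 343·1.97·(62.2 − 27.3)
118.62 m = 23582  ⇒  m ≈ 198.8 g

m ≈ 199 g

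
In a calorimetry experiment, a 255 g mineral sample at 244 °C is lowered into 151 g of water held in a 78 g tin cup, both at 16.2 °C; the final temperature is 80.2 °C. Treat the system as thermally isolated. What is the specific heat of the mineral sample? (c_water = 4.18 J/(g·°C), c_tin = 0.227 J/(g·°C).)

c ≈ 0.994 J/(g·°C)

Taking heat into each body as positive, Σ m c ΔT = 0:
255·c·(80.2 − 244) + 151·4.18·(80.2 − 16.2) + 78·0.227·(80.2 − 16.2) = 0
-41769 c = -41529
c = -41529/-41769 ≈ 0.9942 J/(g·°C)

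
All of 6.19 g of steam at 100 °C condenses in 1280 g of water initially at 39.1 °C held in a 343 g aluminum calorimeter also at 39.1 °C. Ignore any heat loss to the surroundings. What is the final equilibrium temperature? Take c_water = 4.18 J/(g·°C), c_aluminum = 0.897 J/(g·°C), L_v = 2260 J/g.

Conservation of energy gives ΣQ = 0:
condense steam: −6.19×2260 = −13989
  condensate cools 100→T: 6.19×4.18×(T − 100) = 25.87(T − 100)
  water warms: 1280×4.18×(T − 39.1) = 5350.4(T − 39.1)
  aluminum cup: 343×0.897×(T − 39.1) = 307.67(T − 39.1)
5683.9 T = 13989 + 2587.4 + 221231 = 237807
T ≈ 41.84 °C, under the boiling point, so the assumption holds.

T_f ≈ 41.8 °C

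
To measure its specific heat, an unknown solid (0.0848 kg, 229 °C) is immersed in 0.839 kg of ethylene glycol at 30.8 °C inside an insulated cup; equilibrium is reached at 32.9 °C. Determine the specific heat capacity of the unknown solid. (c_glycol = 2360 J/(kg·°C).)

c ≈ 250 J/(kg·°C)

Net heat exchanged in the isolated system is zero:
0.0848×c×(32.9 − 229) + 0.839×2360×(32.9 − 30.8) = 0
-16.63 c = -4158.1
c = -4158.1/-16.63 ≈ 250 J/(kg·°C)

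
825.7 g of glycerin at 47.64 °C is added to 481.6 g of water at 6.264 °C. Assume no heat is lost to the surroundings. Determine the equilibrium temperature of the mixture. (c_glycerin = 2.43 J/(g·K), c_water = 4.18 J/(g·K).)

T_f ≈ 26.9 °C

Heat lost by the glycerin equals heat gained by the water:
825.7·2.43·(47.64 − T) = 481.6·4.18·(T − 6.264)
2006.5(47.64 − T) = 2013.1(T − 6.264)
4019.5 T = 108197  ⇒  T ≈ 26.92 °C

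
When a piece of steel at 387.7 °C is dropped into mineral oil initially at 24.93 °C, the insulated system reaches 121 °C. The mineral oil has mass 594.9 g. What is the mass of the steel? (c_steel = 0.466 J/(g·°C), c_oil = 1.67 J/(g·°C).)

Heat lost by the steel = heat gained by the oil:
m·0.466·(387.7 − 121) = 594.9·1.67·(121 − 24.93)
124.28 m = 95444  ⇒  m ≈ 768 g

m ≈ 768 g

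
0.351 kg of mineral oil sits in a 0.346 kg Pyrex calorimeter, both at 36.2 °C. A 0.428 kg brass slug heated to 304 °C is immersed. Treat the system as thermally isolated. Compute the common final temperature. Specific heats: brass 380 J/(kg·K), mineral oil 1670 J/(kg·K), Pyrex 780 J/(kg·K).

Heat gained plus heat lost sum to zero:
0.428×380×(T − 304) + 0.351×1670×(T − 36.2) + 0.346×780×(T − 36.2) = 0
(162.64 + 586.17 + 269.88) T = 162.64×304 + 586.17×36.2 + 269.88×36.2
T = 80432/1018.7 ≈ 78.96 °C

T_f ≈ 79.0 °C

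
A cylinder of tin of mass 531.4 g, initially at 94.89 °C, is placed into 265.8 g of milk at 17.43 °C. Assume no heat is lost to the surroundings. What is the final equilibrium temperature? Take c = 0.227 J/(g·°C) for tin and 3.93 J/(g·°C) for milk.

T_f ≈ 25.4 °C

With ΣQ=0 the equilibrium temperature is the m·c-weighted mean:
T_f = (120.63×94.89 + 1044.6×17.43) / (120.63 + 1044.6)
    = 29654 / 1165.2 ≈ 25.45 °C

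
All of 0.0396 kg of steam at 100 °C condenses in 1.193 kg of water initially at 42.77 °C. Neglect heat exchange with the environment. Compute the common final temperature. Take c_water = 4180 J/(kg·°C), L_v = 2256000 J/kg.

Conservation of energy gives ΣQ = 0:
condense steam: −0.0396×2256000 = −89338; condensate cools 100→T: 0.0396×4180×(T − 100) = 165.53(T − 100); water warms: 1.193×4180×(T − 42.77) = 4986.7(T − 42.77)
5152.3 T = 89338 + 16553 + 213283 = 319173
T ≈ 61.95 °C — below 100 °C, confirming all the steam condensed.

T_f ≈ 61.9 °C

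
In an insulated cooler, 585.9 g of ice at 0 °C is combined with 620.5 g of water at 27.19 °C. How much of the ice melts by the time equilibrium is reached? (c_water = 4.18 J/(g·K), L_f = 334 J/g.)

Cooling the water to 0 °C releases 620.5×4.18×27.19 = 70522 J.
Melting all 585.9 g of ice would need 585.9×334 = 195691 J.
Since 70522 < 195691 J, not all the ice melts; equilibrium is at 0 °C.
m_melt = 70522 / L_f = 211.1 g.

m_melted ≈ 211 g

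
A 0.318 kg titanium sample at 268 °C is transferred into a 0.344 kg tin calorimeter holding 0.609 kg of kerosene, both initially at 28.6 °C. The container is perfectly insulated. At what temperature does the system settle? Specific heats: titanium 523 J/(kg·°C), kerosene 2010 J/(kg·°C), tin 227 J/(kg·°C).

With ΣQ=0 the equilibrium temperature is the m·c-weighted mean:
T_f = (166.31·268 + 1224.1·28.6 + 78.09·28.6) / (166.31 + 1224.1 + 78.09)
    = 81814 / 1468.5 ≈ 55.71 °C

T_f ≈ 55.7 °C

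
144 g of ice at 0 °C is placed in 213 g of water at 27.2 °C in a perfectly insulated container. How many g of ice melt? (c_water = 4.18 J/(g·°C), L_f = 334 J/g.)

m_melted ≈ 72.5 g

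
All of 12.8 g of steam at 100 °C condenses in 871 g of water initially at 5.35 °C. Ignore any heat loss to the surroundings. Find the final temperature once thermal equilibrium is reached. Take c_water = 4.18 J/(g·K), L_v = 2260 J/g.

Heat gained plus heat lost sum to zero:
latent heat released on condensation: 12.8·2260 = 28928; condensate cools 100→T: 12.8·4.18·(T − 100) = 53.5(T − 100); water warms: 871·4.18·(T − 5.35) = 3640.8(T − 5.35)
3694.3 T = 28928 + 5350.4 + 19478 = 53757
T ≈ 14.55 °C — below 100 °C, confirming all the steam condensed.

T_f ≈ 14.6 °C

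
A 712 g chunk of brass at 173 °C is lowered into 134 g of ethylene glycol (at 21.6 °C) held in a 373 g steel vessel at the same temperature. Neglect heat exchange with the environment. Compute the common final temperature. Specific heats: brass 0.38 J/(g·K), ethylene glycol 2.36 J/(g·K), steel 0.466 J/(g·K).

T_f = Σ m_i c_i T_i / Σ m_i c_i:
T_f = (270.56*173 + 316.24*21.6 + 173.82*21.6) / (270.56 + 316.24 + 173.82)
    = 57392 / 760.62 ≈ 75.45 °C

T_f ≈ 75.5 °C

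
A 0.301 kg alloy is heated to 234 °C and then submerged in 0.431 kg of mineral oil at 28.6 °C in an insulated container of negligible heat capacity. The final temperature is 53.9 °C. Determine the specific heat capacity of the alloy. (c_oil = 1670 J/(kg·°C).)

Heat lost by the alloy = heat gained by the oil:
0.301·c·(234 − 53.9) = 0.431·1670·(53.9 − 28.6)
54.21 c = 18210  ⇒  c ≈ 335.9 J/(kg·°C)

c ≈ 336 J/(kg·°C)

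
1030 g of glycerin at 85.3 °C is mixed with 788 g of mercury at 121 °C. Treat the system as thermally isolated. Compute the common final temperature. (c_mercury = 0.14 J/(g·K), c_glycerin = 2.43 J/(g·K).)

T_f ≈ 86.8 °C

T_f = Σ m_i c_i T_i / Σ m_i c_i:
T_f = (110.32*121 + 2502.9*85.3) / (110.32 + 2502.9)
    = 226846 / 2613.2 ≈ 86.81 °C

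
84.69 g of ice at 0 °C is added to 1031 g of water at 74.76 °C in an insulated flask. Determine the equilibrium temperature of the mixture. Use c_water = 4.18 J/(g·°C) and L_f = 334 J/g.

T_f ≈ 63.0 °C

Energy conservation, ΣQ = 0:
melt ice: 84.69×334 = 28286; meltwater 0→T: 84.69×4.18×T = 354 T; water: 4309.6(T − 74.76)
4663.6 T = 322184 − 28286 = 293898
T ≈ 63.02 °C (positive, so assuming full melt was valid).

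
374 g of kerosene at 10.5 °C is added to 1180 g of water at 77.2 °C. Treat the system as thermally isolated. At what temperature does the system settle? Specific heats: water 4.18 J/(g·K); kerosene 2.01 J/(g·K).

T_f ≈ 68.4 °C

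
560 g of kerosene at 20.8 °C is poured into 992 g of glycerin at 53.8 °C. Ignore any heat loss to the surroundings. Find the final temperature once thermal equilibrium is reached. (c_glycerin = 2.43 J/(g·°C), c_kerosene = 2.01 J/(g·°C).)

T_f ≈ 43.3 °C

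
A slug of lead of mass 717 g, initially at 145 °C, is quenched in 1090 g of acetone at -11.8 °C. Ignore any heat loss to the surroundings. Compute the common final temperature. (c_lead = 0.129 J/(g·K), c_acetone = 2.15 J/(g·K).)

T_f ≈ -5.8 °C

With ΣQ=0 the equilibrium temperature is the m·c-weighted mean:
T_f = (92.49×145 + 2343.5×(-11.8)) / (92.49 + 2343.5)
    = -14242 / 2436 ≈ -5.85 °C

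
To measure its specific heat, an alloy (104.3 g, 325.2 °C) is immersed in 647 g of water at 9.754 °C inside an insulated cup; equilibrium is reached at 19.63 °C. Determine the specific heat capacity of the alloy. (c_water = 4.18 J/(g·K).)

c ≈ 0.838 J/(g·K)

Heat gained plus heat lost sum to zero:
104.3×c×(19.63 − 325.2) + 647×4.18×(19.63 − 9.754) = 0
-31871 c = -26709
c = -26709/-31871 ≈ 0.838 J/(g·K)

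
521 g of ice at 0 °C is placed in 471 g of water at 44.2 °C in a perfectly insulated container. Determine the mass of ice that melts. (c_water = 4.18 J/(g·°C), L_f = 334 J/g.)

m_melted ≈ 261 g

Water can give up m c ΔT = 471·4.18·44.2 = 87020 J before reaching 0 °C.
Fully melting the ice requires m_ice L_f = 521·334 = 174014 J.
87020 J < 174014 J, so only part of the ice melts and the system sits at 0 °C.
m_melt = 87020 / L_f = 260.5 g.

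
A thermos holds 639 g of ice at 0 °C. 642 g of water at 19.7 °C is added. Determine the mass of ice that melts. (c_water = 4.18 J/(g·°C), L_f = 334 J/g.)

m_melted ≈ 158 g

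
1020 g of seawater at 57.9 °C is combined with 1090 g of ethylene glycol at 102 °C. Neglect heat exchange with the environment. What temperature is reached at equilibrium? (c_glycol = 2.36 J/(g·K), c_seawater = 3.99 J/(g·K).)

T_f ≈ 75.0 °C

Conservation of energy gives ΣQ = 0:
1090*2.36*(T − 102) + 1020*3.99*(T − 57.9) = 0
6642.2 T = 498026
T = 498026/6642.2 ≈ 74.98 °C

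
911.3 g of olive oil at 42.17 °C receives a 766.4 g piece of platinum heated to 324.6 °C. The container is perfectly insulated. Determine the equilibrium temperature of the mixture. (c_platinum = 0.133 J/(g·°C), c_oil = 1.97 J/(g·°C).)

Conservation of energy gives ΣQ = 0:
766.4·0.133·(T − 324.6) + 911.3·1.97·(T − 42.17) = 0
1897.2 T = 108793
T = 108793 / 1897.2 = 57.3 °C

T_f ≈ 57.3 °C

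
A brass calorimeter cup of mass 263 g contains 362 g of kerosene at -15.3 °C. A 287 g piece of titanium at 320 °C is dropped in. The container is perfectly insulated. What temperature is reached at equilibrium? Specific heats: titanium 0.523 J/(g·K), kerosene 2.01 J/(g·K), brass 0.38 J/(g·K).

T_f ≈ 36.2 °C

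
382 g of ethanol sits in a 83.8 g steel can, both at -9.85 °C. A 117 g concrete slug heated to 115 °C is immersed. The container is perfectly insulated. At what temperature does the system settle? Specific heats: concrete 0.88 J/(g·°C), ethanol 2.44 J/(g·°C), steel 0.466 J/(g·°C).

T_f is the heat-capacity-weighted average of the initial temperatures:
T_f = (102.96*115 + 932.08*(-9.85) + 39.05*(-9.85)) / (102.96 + 932.08 + 39.05)
    = 2274.8 / 1074.1 ≈ 2.12 °C

T_f ≈ 2.1 °C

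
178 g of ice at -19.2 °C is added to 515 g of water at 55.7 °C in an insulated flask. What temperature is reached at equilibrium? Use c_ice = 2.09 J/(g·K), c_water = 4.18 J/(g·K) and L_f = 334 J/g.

Energy balance with sensible and latent terms:
ice -19.2→0 °C: 178×2.09×19.2 = 7142.8; fusion: m_ice L_f = 178×334 = 59452; warm the meltwater: 744.04 T; water cools: 515×4.18×(T − 55.7) = 2152.7(T − 55.7)
2896.7 T = 119905 − 66595 = 53311
T ≈ 18.40 °C (positive, so assuming full melt was valid).

T_f ≈ 18.4 °C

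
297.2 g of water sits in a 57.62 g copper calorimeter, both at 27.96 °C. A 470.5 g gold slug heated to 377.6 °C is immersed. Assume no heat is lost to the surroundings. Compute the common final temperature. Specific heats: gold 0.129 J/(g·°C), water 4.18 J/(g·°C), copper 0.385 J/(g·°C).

Let T be the final temperature. ΣQ_i = 0:
470.5·0.129·(T − 377.6) + 297.2·4.18·(T − 27.96) + 57.62·0.385·(T − 27.96) = 0
60.69(T − 377.6) + 1242.3(T − 27.96) + 22.18(T − 27.96) = 0
(60.69 + 1242.3 + 22.18) T = 60.69·377.6 + 1242.3·27.96 + 22.18·27.96
T = 58273 / 1325.2 = 44 °C

T_f ≈ 44.0 °C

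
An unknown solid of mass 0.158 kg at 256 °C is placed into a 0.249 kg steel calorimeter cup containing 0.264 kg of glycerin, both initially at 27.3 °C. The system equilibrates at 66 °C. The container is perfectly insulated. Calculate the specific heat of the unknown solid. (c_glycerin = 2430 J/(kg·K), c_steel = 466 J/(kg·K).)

Heat gained plus heat lost sum to zero:
0.158·c·(66 − 256) + 0.264·2430·(66 − 27.3) + 0.249·466·(66 − 27.3) = 0
-30.02 c = -29317
c = -29317/-30.02 ≈ 976.6 J/(kg·K)

c ≈ 977 J/(kg·K)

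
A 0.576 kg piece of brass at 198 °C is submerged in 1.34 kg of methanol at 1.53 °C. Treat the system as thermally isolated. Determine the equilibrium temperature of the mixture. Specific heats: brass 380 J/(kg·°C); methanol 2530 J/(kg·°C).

T_f ≈ 13.4 °C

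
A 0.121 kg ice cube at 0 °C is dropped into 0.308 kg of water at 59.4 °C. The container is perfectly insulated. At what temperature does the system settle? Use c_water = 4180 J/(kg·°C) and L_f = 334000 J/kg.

T_f ≈ 20.1 °C

Taking heat into each body as positive, Σ m c ΔT = 0:
latent heat to melt: 0.121·334000 = 40414
  warm the meltwater: 505.78 T
  water: 1287.4(T − 59.4)
1793.2 T = 76474 − 40414 = 36060
T ≈ 20.11 °C. Since T > 0 °C, the all-ice-melts assumption holds.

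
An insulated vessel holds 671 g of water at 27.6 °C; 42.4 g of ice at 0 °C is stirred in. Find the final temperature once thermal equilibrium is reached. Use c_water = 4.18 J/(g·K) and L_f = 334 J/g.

Sum of m c ΔT and latent-heat terms is zero:
melt ice: 42.4·334 = 14162
  warm the meltwater: 177.23 T
  water cools: 671·4.18·(T − 27.6) = 2804.8(T − 27.6)
2982 T = 77412 − 14162 = 63250
T ≈ 21.21 °C. Since T > 0 °C, the all-ice-melts assumption holds.

T_f ≈ 21.2 °C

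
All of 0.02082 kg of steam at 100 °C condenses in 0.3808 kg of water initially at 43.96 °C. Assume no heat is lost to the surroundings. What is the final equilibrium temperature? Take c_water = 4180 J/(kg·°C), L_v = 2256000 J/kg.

T_f ≈ 74.8 °C

Let T be the final temperature. ΣQ_i = 0:
steam→water at 100 °C releases m L_v = 0.02082×2256000 = 46970
  condensed water 100 °C→T: 87.03(T − 100)
  water warms: 0.3808×4180×(T − 43.96) = 1591.7(T − 43.96)
1678.8 T = 46970 + 8702.8 + 69973 = 125646
T ≈ 74.84 °C — below 100 °C, confirming all the steam condensed.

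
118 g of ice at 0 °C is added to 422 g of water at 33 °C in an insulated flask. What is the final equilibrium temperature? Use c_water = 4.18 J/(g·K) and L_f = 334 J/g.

Sum of m c ΔT and latent-heat terms is zero:
latent heat to melt: 118×334 = 39412
  meltwater 0→T: 118×4.18×T = 493.24 T
  water cools: 422×4.18×(T − 33) = 1764(T − 33)
2257.2 T = 58211 − 39412 = 18799
T ≈ 8.33 °C. Since T > 0 °C, the all-ice-melts assumption holds.

T_f ≈ 8.3 °C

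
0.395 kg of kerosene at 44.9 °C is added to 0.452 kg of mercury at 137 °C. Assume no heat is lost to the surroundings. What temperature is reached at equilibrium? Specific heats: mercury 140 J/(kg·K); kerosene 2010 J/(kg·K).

T_f ≈ 51.7 °C

Set heat shed by the hot body equal to heat absorbed by the cold body:
0.452×140×(137 − T) = 0.395×2010×(T − 44.9)
63.28(137 − T) = 793.95(T − 44.9)
857.23 T = 44318  ⇒  T ≈ 51.70 °C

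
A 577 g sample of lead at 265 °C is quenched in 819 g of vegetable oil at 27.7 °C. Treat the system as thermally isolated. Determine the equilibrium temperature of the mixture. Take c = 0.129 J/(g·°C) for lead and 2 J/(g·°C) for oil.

T_f ≈ 38.0 °C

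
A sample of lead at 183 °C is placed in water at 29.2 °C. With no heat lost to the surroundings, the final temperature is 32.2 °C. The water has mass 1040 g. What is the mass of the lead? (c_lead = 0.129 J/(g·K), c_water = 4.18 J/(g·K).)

Let T be the final temperature. ΣQ_i = 0:
m×0.129×(32.2 − 183) + 1040×4.18×(32.2 − 29.2) = 0
-19.45 m = -13042
m = -13042/-19.45 ≈ 670.4 g

m ≈ 670 g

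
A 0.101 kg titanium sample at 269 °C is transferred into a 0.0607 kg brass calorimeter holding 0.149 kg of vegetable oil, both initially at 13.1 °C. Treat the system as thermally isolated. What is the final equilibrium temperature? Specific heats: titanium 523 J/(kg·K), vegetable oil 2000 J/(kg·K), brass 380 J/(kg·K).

T_f ≈ 49.3 °C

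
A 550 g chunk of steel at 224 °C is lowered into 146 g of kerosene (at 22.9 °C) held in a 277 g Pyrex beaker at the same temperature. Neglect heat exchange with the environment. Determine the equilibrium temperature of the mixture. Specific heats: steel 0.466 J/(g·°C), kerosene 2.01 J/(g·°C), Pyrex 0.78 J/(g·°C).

T_f ≈ 90.2 °C

T_f is the heat-capacity-weighted average of the initial temperatures:
T_f = (256.3*224 + 293.46*22.9 + 216.06*22.9) / (256.3 + 293.46 + 216.06)
    = 69079 / 765.82 ≈ 90.20 °C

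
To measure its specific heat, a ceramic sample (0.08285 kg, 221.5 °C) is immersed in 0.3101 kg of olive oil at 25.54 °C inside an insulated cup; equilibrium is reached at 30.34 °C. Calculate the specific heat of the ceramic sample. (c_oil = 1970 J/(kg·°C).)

c ≈ 185 J/(kg·°C)

Taking heat into each body as positive, Σ m c ΔT = 0:
0.08285·c·(30.34 − 221.5) + 0.3101·1970·(30.34 − 25.54) = 0
-15.84 c = -2932.3
c = -2932.3/-15.84 ≈ 185.1 J/(kg·°C)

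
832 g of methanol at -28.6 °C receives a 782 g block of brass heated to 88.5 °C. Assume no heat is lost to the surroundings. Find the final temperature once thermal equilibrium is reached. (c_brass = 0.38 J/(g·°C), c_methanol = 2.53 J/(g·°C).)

|Q_brass| = |Q_methanol|:
782×0.38×(88.5 − T) = 832×2.53×(T − (-28.6))
297.16(88.5 − T) = 2105(T − (-28.6))
2402.1 T = -33903  ⇒  T ≈ -14.11 °C

T_f ≈ -14.1 °C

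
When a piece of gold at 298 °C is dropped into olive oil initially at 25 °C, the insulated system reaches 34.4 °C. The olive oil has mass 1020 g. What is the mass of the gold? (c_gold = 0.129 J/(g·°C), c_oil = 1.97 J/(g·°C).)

m ≈ 555 g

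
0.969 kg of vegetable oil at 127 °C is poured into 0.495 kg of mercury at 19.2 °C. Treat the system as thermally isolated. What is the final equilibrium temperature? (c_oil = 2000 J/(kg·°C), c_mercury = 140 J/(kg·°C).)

T_f ≈ 123.3 °C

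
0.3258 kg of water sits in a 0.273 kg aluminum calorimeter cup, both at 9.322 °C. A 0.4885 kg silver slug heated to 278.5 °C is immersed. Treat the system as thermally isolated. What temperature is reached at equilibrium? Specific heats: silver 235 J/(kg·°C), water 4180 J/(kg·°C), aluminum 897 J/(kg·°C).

Let T be the final temperature. ΣQ_i = 0:
0.4885×235×(T − 278.5) + 0.3258×4180×(T − 9.322) + 0.273×897×(T − 9.322) = 0
114.8(T − 278.5) + 1361.8(T − 9.322) + 244.88(T − 9.322) = 0
1721.5 T = 46949
T ≈ 27.27 °C

T_f ≈ 27.3 °C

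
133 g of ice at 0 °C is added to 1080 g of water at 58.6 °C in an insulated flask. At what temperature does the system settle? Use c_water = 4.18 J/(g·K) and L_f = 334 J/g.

Let T be the final temperature. ΣQ_i = 0:
melt ice: 133×334 = 44422; warm the meltwater: 555.94 T; water: 4514.4(T − 58.6)
5070.3 T = 264544 − 44422 = 220122
T ≈ 43.41 °C. Since T > 0 °C, the all-ice-melts assumption holds.

T_f ≈ 43.4 °C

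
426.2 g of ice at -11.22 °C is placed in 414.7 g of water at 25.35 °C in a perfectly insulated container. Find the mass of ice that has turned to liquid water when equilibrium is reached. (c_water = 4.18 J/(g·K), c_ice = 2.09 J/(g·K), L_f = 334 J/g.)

m_melted ≈ 102 g

Cooling the water to 0 °C releases 414.7×4.18×25.35 = 43943 J.
Warming the ice to 0 °C takes 426.2×2.09×11.22 = 9994.3 J, leaving 33949 J for melting.
Melting all 426.2 g of ice would need 426.2×334 = 142351 J.
Since 33949 < 142351 J, not all the ice melts; equilibrium is at 0 °C.
m_melted×334 = 33949  ⇒  m_melted ≈ 101.6 g.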